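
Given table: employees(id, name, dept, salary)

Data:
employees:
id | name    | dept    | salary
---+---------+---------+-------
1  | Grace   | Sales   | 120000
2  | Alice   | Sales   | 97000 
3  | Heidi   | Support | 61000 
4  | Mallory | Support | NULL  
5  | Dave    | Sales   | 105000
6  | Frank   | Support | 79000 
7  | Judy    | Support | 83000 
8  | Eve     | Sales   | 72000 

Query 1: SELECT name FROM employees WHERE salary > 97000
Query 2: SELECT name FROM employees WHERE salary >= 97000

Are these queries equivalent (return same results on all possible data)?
No, not equivalent

Query 1 returns: [('Grace',), ('Dave',)]
Query 2 returns: [('Grace',), ('Alice',), ('Dave',)]

Reason: > vs >= gives different results when salary = 97000 exists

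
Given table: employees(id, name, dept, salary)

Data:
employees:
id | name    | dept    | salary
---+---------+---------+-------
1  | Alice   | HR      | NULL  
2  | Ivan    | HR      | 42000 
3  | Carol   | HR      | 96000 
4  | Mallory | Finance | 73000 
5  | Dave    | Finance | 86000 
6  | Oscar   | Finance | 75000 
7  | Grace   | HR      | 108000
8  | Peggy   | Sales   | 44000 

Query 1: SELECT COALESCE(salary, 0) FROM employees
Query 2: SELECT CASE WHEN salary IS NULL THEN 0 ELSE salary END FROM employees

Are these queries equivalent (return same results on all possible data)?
Yes, equivalent

Both queries return: [(0,), (42000,), (44000,), (73000,), (75000,), (86000,), (96000,), (108000,)]

Reason: COALESCE vs CASE for NULL handling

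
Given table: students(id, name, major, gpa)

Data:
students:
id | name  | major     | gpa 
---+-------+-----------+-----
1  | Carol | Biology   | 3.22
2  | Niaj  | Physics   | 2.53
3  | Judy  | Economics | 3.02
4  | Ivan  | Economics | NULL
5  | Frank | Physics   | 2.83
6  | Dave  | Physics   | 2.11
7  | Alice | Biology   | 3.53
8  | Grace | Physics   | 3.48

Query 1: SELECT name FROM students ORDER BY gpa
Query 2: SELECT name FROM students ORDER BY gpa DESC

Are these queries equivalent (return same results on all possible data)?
No, not equivalent

Query 1 returns: [('Ivan',), ('Dave',), ('Niaj',), ('Frank',), ('Judy',), ('Carol',), ('Grace',), ('Alice',)]
Query 2 returns: [('Alice',), ('Grace',), ('Carol',), ('Judy',), ('Frank',), ('Niaj',), ('Dave',), ('Ivan',)]

Reason: ASC vs DESC gives opposite ordering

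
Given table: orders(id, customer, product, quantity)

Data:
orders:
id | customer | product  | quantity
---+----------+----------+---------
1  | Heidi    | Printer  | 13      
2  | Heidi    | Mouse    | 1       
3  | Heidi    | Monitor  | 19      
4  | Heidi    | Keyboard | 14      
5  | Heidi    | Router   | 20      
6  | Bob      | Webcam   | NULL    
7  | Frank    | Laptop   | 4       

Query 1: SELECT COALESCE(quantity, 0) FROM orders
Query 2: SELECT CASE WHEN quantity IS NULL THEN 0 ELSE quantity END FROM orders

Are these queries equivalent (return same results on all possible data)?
Yes, equivalent

Both queries return: [(0,), (1,), (4,), (13,), (14,), (19,), (20,)]

Reason: COALESCE vs CASE for NULL handling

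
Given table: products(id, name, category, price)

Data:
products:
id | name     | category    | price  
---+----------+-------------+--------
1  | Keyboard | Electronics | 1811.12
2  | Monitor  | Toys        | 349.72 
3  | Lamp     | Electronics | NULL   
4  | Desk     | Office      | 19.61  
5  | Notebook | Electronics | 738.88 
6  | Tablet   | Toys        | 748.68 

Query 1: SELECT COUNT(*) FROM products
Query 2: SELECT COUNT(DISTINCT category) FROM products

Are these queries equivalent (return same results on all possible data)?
No, not equivalent

Query 1 returns: [(6,)]
Query 2 returns: [(3,)]

Reason: COUNT(*) counts rows, COUNT(DISTINCT category) counts unique categorys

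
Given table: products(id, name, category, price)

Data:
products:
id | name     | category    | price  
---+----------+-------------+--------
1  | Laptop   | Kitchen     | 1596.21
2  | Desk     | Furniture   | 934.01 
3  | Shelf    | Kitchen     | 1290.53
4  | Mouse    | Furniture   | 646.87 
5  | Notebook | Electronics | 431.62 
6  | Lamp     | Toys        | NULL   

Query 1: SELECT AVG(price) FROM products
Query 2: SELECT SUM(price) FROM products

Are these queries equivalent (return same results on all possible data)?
No, not equivalent

Query 1 returns: [(979.848,)]
Query 2 returns: [(4899.24,)]

Reason: AVG vs SUM give different aggregate values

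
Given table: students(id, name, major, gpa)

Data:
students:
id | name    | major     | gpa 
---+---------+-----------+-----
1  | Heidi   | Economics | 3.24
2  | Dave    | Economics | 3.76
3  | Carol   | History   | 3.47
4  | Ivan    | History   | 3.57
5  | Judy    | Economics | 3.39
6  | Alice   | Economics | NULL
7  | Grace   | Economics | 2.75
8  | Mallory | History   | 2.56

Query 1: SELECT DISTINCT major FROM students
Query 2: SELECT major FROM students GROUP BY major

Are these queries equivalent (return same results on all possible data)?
Yes, equivalent

Both queries return: [('Economics',), ('History',)]

Reason: Both get unique majors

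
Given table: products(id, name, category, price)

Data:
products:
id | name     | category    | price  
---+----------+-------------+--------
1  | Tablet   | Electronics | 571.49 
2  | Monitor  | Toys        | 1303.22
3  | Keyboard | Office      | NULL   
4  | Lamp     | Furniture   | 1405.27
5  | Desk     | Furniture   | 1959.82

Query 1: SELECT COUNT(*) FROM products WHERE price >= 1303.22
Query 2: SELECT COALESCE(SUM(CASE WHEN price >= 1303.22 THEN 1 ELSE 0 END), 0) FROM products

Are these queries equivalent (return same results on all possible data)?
Yes, equivalent

Both queries return: [(3,)]

Reason: COUNT with WHERE vs conditional SUM (COALESCE handles empty-table NULL)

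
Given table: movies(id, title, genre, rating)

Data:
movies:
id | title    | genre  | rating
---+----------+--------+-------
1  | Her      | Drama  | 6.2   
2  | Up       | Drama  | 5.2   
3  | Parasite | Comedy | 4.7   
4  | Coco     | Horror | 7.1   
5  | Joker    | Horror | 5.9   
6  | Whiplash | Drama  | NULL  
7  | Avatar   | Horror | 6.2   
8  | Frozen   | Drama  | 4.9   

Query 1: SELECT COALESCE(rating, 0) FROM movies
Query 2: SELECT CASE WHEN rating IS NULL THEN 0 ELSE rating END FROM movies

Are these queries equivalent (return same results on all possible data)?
Yes, equivalent

Both queries return: [(0,), (4.7,), (4.9,), (5.2,), (5.9,), (6.2,), (6.2,), (7.1,)]

Reason: COALESCE vs CASE for NULL handling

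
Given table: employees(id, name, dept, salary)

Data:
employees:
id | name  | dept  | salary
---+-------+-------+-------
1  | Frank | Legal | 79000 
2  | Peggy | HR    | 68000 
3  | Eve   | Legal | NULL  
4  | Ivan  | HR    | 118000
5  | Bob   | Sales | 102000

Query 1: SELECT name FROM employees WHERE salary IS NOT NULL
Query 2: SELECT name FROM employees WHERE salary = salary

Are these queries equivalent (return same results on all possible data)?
Yes, equivalent

Both queries return: [('Bob',), ('Frank',), ('Ivan',), ('Peggy',)]

Reason: IS NOT NULL vs self-equality (both exclude NULLs)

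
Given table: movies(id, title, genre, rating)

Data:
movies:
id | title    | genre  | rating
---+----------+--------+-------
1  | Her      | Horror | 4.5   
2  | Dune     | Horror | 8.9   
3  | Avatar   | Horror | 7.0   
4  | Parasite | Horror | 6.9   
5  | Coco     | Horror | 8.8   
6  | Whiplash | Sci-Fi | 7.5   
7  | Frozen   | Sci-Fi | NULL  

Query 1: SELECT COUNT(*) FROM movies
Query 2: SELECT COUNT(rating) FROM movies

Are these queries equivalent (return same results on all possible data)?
No, not equivalent

Query 1 returns: [(7,)]
Query 2 returns: [(6,)]

Reason: COUNT(*) includes NULLs, COUNT(column) excludes them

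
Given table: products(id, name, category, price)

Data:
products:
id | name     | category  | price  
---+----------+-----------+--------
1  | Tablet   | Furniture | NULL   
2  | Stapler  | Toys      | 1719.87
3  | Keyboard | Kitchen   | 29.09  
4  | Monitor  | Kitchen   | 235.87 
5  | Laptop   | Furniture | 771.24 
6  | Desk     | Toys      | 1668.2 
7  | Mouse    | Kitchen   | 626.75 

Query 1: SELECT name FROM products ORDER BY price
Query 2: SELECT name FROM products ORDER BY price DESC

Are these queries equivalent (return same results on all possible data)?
No, not equivalent

Query 1 returns: [('Tablet',), ('Keyboard',), ('Monitor',), ('Mouse',), ('Laptop',), ('Desk',), ('Stapler',)]
Query 2 returns: [('Stapler',), ('Desk',), ('Laptop',), ('Mouse',), ('Monitor',), ('Keyboard',), ('Tablet',)]

Reason: ASC vs DESC gives opposite ordering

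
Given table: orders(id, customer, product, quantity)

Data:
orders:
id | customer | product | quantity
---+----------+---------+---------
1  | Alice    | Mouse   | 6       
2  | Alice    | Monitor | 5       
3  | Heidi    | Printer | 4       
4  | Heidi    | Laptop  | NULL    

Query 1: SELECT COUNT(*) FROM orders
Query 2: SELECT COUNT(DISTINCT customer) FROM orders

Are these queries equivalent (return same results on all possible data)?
No, not equivalent

Query 1 returns: [(4,)]
Query 2 returns: [(2,)]

Reason: COUNT(*) counts rows, COUNT(DISTINCT customer) counts unique customers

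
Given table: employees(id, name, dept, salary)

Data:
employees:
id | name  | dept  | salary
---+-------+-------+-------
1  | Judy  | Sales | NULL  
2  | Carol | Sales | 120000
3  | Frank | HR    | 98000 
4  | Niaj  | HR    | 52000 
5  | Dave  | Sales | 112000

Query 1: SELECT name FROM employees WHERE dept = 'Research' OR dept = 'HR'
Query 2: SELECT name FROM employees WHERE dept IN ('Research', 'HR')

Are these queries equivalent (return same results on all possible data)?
Yes, equivalent

Both queries return: [('Frank',), ('Niaj',)]

Reason: OR vs IN are equivalent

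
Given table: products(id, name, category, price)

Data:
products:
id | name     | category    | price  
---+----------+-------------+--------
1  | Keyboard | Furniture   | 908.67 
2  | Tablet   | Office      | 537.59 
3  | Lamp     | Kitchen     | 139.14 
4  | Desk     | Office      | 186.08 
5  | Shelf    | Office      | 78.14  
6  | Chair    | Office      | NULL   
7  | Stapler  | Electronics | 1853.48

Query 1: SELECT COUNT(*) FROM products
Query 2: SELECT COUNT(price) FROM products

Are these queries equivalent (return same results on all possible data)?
No, not equivalent

Query 1 returns: [(7,)]
Query 2 returns: [(6,)]

Reason: COUNT(*) includes NULLs, COUNT(column) excludes them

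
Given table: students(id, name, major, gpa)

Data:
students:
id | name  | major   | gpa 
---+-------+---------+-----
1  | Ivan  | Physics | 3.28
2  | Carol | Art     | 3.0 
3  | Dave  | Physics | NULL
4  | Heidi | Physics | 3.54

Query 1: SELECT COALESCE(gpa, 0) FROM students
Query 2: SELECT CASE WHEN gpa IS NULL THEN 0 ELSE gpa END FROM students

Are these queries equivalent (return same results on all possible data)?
Yes, equivalent

Both queries return: [(0,), (3.0,), (3.28,), (3.54,)]

Reason: COALESCE vs CASE for NULL handling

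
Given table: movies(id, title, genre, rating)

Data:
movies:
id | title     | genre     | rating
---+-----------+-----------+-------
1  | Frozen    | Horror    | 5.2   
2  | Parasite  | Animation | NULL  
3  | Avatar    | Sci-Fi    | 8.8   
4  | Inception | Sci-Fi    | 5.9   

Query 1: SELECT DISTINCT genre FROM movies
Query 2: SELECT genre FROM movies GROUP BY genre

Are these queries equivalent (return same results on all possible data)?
Yes, equivalent

Both queries return: [('Animation',), ('Horror',), ('Sci-Fi',)]

Reason: Both get unique genres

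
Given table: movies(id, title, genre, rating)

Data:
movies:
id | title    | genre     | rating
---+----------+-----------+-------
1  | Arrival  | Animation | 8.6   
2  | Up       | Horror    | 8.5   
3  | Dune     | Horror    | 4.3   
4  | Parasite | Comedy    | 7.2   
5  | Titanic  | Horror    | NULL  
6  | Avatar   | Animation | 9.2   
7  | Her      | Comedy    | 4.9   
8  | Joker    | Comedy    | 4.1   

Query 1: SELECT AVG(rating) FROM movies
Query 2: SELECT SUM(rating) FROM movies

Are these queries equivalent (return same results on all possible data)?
No, not equivalent

Query 1 returns: [(6.685714285714285,)]
Query 2 returns: [(46.8,)]

Reason: AVG vs SUM give different aggregate values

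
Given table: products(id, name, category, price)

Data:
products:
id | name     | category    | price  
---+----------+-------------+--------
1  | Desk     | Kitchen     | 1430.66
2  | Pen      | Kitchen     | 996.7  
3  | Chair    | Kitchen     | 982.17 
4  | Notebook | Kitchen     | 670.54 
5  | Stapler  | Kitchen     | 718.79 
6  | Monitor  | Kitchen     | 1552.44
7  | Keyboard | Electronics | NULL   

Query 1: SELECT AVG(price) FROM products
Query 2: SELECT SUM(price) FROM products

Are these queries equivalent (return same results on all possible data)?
No, not equivalent

Query 1 returns: [(1058.55,)]
Query 2 returns: [(6351.3,)]

Reason: AVG vs SUM give different aggregate values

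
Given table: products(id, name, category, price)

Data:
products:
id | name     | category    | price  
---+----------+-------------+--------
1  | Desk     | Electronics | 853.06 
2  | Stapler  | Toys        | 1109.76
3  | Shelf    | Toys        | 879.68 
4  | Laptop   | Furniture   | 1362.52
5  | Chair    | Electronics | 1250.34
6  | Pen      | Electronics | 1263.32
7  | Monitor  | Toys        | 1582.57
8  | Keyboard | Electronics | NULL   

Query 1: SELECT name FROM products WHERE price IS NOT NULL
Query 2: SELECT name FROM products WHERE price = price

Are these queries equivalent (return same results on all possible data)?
Yes, equivalent

Both queries return: [('Chair',), ('Desk',), ('Laptop',), ('Monitor',), ('Pen',), ('Shelf',), ('Stapler',)]

Reason: IS NOT NULL vs self-equality (both exclude NULLs)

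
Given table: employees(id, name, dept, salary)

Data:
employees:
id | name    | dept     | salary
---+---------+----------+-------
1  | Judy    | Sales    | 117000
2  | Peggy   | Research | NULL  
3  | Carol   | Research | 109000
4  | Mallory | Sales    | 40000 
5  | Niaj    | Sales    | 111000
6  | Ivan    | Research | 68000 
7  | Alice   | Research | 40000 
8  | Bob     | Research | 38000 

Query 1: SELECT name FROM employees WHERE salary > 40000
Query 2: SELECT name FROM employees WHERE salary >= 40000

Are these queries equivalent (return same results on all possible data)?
No, not equivalent

Query 1 returns: [('Judy',), ('Carol',), ('Niaj',), ('Ivan',)]
Query 2 returns: [('Judy',), ('Carol',), ('Mallory',), ('Niaj',), ('Ivan',), ('Alice',)]

Reason: > vs >= gives different results when salary = 40000 exists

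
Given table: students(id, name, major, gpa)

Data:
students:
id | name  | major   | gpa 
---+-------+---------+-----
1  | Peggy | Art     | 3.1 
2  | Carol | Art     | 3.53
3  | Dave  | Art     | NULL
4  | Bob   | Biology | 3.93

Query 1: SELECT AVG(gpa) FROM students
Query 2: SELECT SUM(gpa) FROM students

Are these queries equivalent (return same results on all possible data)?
No, not equivalent

Query 1 returns: [(3.52,)]
Query 2 returns: [(10.56,)]

Reason: AVG vs SUM give different aggregate values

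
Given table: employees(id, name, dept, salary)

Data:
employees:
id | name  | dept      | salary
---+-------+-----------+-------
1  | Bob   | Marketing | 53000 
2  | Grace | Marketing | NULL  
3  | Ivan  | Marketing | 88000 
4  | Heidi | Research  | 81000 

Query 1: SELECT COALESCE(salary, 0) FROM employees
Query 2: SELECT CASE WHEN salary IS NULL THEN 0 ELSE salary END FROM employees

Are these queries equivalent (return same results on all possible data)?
Yes, equivalent

Both queries return: [(0,), (53000,), (81000,), (88000,)]

Reason: COALESCE vs CASE for NULL handling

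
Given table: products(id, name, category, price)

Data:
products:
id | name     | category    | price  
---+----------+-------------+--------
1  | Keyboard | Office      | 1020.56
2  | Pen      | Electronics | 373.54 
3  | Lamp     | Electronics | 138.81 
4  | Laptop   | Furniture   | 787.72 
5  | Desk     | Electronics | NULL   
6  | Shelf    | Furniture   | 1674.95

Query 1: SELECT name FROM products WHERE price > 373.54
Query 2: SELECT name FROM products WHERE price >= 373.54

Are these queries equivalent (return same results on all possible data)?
No, not equivalent

Query 1 returns: [('Keyboard',), ('Laptop',), ('Shelf',)]
Query 2 returns: [('Keyboard',), ('Pen',), ('Laptop',), ('Shelf',)]

Reason: > vs >= gives different results when price = 373.54 exists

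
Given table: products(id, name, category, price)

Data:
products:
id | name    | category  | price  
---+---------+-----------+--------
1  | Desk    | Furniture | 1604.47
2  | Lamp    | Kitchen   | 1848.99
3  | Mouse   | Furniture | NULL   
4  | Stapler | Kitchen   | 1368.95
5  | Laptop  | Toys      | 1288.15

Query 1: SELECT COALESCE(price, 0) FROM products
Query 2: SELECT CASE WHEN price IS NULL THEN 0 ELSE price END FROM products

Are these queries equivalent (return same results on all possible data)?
Yes, equivalent

Both queries return: [(0,), (1288.15,), (1368.95,), (1604.47,), (1848.99,)]

Reason: COALESCE vs CASE for NULL handling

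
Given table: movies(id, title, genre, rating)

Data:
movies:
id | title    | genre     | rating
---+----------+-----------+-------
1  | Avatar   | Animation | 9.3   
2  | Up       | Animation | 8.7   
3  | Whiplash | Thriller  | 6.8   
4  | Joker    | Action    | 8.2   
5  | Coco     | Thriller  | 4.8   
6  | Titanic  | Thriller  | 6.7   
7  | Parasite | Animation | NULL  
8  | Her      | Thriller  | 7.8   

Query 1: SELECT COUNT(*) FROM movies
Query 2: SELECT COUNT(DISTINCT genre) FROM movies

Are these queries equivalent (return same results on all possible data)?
No, not equivalent

Query 1 returns: [(8,)]
Query 2 returns: [(3,)]

Reason: COUNT(*) counts rows, COUNT(DISTINCT genre) counts unique genres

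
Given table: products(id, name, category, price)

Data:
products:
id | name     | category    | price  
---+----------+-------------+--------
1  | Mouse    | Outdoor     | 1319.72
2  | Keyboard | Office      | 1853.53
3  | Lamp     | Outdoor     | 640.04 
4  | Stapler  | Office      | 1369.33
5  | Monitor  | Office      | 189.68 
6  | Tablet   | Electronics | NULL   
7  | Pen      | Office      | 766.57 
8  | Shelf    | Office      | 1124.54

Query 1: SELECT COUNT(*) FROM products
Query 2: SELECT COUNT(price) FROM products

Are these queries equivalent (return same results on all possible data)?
No, not equivalent

Query 1 returns: [(8,)]
Query 2 returns: [(7,)]

Reason: COUNT(*) includes NULLs, COUNT(column) excludes them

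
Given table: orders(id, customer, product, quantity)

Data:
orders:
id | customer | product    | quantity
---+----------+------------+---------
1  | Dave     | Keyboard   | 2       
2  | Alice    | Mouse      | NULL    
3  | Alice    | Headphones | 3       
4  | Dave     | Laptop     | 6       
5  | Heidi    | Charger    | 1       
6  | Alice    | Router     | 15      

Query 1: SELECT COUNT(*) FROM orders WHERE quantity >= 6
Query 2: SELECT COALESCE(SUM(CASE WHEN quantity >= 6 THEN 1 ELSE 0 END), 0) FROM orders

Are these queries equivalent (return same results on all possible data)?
Yes, equivalent

Both queries return: [(2,)]

Reason: COUNT with WHERE vs conditional SUM (COALESCE handles empty-table NULL)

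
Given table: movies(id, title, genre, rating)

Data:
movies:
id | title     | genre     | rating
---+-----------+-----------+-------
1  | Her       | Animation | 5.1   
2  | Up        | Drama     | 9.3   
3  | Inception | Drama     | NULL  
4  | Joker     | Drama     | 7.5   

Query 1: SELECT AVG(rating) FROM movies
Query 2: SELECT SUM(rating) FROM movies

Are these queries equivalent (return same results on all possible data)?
No, not equivalent

Query 1 returns: [(7.3,)]
Query 2 returns: [(21.9,)]

Reason: AVG vs SUM give different aggregate values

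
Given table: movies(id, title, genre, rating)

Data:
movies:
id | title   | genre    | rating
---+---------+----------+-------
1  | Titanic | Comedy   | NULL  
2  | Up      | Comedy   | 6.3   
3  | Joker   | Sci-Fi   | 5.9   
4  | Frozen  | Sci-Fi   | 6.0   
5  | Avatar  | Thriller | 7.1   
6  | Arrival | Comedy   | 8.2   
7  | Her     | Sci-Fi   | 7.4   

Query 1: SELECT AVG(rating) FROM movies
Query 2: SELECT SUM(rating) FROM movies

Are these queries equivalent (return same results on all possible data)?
No, not equivalent

Query 1 returns: [(6.816666666666666,)]
Query 2 returns: [(40.9,)]

Reason: AVG vs SUM give different aggregate values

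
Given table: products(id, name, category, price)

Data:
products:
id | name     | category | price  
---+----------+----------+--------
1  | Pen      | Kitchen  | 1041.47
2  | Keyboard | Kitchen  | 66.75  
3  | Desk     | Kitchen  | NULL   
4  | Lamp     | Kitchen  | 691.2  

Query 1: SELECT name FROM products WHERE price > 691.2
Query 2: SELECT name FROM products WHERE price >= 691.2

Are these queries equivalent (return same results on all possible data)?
No, not equivalent

Query 1 returns: [('Pen',)]
Query 2 returns: [('Pen',), ('Lamp',)]

Reason: > vs >= gives different results when price = 691.2 exists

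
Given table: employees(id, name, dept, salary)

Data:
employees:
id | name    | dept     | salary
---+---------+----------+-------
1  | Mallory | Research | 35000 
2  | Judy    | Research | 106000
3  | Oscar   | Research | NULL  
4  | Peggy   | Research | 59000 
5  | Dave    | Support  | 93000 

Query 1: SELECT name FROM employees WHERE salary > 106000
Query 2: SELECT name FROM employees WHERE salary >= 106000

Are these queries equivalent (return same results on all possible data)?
No, not equivalent

Query 1 returns: []
Query 2 returns: [('Judy',)]

Reason: > vs >= gives different results when salary = 106000 exists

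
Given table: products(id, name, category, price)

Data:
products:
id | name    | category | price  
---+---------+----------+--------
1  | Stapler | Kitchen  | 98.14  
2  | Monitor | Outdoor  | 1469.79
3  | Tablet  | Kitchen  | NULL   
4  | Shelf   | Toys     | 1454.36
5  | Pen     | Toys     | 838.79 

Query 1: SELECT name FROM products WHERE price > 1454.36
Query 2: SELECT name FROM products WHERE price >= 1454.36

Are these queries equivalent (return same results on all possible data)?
No, not equivalent

Query 1 returns: [('Monitor',)]
Query 2 returns: [('Monitor',), ('Shelf',)]

Reason: > vs >= gives different results when price = 1454.36 exists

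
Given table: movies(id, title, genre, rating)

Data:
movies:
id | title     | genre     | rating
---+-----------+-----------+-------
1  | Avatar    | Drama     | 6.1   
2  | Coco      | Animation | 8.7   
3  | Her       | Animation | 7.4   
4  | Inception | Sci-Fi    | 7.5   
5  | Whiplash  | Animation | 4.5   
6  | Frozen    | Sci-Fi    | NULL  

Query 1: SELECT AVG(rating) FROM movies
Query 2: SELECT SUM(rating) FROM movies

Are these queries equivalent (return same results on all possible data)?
No, not equivalent

Query 1 returns: [(6.840000000000001,)]
Query 2 returns: [(34.2,)]

Reason: AVG vs SUM give different aggregate values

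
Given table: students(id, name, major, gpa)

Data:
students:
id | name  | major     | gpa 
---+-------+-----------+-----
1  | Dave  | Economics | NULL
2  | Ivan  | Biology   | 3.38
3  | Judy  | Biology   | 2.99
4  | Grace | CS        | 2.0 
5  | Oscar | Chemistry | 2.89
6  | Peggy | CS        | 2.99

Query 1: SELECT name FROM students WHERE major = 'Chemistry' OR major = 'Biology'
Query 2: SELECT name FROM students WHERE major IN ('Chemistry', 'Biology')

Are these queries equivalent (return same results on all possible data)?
Yes, equivalent

Both queries return: [('Ivan',), ('Judy',), ('Oscar',)]

Reason: OR vs IN are equivalent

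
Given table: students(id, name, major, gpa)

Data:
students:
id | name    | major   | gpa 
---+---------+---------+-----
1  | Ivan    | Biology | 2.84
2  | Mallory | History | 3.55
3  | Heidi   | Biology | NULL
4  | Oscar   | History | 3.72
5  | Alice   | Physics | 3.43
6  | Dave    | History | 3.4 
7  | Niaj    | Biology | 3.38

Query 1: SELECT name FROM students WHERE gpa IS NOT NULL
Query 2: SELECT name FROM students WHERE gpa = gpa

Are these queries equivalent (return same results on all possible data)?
Yes, equivalent

Both queries return: [('Alice',), ('Dave',), ('Ivan',), ('Mallory',), ('Niaj',), ('Oscar',)]

Reason: IS NOT NULL vs self-equality (both exclude NULLs)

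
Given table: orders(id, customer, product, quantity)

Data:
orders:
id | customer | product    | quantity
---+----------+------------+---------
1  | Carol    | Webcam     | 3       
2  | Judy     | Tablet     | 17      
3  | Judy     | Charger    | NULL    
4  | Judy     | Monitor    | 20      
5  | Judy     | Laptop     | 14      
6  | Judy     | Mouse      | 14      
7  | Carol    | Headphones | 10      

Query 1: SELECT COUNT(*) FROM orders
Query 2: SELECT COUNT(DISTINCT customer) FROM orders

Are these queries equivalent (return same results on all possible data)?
No, not equivalent

Query 1 returns: [(7,)]
Query 2 returns: [(2,)]

Reason: COUNT(*) counts rows, COUNT(DISTINCT customer) counts unique customers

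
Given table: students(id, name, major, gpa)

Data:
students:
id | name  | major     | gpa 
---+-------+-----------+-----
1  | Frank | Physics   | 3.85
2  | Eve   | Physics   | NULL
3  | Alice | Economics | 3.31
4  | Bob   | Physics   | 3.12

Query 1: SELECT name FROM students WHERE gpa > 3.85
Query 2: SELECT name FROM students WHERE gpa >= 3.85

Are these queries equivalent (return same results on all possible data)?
No, not equivalent

Query 1 returns: []
Query 2 returns: [('Frank',)]

Reason: > vs >= gives different results when gpa = 3.85 exists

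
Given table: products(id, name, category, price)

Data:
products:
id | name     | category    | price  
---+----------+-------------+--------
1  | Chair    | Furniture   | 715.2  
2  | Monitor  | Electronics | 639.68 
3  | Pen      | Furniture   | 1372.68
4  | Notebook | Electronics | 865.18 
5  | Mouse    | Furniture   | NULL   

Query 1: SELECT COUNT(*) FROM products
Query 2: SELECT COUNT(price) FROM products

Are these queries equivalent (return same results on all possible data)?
No, not equivalent

Query 1 returns: [(5,)]
Query 2 returns: [(4,)]

Reason: COUNT(*) includes NULLs, COUNT(column) excludes them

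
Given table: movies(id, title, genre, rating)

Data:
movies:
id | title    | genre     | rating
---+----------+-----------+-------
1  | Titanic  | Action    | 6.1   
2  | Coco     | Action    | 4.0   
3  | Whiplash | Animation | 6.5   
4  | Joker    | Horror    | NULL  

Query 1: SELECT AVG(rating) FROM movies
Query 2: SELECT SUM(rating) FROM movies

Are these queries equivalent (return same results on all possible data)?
No, not equivalent

Query 1 returns: [(5.533333333333334,)]
Query 2 returns: [(16.6,)]

Reason: AVG vs SUM give different aggregate values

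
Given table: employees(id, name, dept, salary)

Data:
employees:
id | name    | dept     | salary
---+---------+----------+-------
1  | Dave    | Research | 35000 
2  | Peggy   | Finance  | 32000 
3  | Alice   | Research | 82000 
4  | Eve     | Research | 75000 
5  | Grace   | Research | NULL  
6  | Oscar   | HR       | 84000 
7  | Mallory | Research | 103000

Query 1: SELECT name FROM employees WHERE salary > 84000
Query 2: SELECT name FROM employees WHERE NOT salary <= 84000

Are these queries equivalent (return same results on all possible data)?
Yes, equivalent

Both queries return: [('Mallory',)]

Reason: Both filter salary > 84000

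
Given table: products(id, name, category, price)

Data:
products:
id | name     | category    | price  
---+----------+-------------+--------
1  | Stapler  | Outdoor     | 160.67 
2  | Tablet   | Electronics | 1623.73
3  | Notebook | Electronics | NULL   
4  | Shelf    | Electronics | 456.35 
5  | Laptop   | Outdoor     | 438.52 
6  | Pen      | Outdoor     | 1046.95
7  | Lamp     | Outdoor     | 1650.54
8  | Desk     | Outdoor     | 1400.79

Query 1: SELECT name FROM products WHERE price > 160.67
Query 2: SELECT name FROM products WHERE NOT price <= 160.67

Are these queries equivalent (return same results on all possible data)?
Yes, equivalent

Both queries return: [('Desk',), ('Lamp',), ('Laptop',), ('Pen',), ('Shelf',), ('Tablet',)]

Reason: Both filter price > 160.67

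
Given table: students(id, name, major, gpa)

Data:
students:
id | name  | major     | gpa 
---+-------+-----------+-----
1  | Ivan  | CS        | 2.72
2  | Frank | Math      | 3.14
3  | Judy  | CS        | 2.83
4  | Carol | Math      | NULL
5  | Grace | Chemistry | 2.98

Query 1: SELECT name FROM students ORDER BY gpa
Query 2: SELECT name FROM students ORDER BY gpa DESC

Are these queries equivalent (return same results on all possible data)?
No, not equivalent

Query 1 returns: [('Carol',), ('Ivan',), ('Judy',), ('Grace',), ('Frank',)]
Query 2 returns: [('Frank',), ('Grace',), ('Judy',), ('Ivan',), ('Carol',)]

Reason: ASC vs DESC gives opposite ordering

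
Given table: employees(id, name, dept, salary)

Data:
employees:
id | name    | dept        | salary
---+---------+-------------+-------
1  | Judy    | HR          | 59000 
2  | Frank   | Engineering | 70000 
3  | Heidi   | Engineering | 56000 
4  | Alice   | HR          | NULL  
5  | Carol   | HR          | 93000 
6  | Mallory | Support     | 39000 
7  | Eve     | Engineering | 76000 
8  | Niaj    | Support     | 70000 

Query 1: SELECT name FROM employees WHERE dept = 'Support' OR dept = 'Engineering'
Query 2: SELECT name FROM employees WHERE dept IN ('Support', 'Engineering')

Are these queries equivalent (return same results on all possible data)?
Yes, equivalent

Both queries return: [('Eve',), ('Frank',), ('Heidi',), ('Mallory',), ('Niaj',)]

Reason: OR vs IN are equivalent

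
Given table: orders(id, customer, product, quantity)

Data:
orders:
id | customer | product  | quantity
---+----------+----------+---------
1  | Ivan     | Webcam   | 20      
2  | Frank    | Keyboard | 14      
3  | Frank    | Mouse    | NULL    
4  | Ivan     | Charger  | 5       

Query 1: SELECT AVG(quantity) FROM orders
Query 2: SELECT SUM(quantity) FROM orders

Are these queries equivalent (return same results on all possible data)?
No, not equivalent

Query 1 returns: [(13.0,)]
Query 2 returns: [(39,)]

Reason: AVG vs SUM give different aggregate values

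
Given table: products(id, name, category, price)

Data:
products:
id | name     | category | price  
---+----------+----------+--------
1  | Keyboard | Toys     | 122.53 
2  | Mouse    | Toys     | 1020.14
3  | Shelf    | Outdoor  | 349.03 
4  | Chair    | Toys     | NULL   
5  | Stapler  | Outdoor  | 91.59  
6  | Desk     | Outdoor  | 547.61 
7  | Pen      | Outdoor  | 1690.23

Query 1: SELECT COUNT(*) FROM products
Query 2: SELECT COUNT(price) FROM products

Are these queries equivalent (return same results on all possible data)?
No, not equivalent

Query 1 returns: [(7,)]
Query 2 returns: [(6,)]

Reason: COUNT(*) includes NULLs, COUNT(column) excludes them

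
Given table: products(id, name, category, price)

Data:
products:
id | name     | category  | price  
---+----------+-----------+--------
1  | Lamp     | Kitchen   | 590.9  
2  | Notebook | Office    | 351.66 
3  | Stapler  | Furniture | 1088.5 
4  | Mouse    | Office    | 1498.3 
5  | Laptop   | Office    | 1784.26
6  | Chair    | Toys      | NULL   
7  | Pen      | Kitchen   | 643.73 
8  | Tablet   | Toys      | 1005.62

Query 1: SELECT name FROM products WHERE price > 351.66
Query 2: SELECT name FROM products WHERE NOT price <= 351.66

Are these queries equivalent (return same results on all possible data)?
Yes, equivalent

Both queries return: [('Lamp',), ('Laptop',), ('Mouse',), ('Pen',), ('Stapler',), ('Tablet',)]

Reason: Both filter price > 351.66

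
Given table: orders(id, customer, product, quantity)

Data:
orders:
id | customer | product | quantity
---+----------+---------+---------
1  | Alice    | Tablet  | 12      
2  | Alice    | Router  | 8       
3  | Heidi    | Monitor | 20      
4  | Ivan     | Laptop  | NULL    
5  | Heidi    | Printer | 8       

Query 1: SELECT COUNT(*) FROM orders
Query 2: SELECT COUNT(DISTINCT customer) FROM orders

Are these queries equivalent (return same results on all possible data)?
No, not equivalent

Query 1 returns: [(5,)]
Query 2 returns: [(3,)]

Reason: COUNT(*) counts rows, COUNT(DISTINCT customer) counts unique customers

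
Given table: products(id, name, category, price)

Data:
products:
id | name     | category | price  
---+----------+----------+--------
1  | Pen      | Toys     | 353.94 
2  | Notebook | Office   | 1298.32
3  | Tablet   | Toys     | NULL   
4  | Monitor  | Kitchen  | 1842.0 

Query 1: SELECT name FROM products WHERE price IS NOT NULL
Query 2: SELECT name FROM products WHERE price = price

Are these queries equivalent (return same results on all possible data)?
Yes, equivalent

Both queries return: [('Monitor',), ('Notebook',), ('Pen',)]

Reason: IS NOT NULL vs self-equality (both exclude NULLs)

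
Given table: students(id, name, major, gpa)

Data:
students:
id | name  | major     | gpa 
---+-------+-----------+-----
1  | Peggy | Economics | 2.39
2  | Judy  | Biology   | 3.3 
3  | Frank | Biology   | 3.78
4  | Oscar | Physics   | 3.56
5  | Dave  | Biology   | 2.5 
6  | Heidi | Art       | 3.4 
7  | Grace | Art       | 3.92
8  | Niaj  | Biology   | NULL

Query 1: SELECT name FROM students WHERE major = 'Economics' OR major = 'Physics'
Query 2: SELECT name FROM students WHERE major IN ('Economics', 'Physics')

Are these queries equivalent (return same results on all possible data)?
Yes, equivalent

Both queries return: [('Oscar',), ('Peggy',)]

Reason: OR vs IN are equivalent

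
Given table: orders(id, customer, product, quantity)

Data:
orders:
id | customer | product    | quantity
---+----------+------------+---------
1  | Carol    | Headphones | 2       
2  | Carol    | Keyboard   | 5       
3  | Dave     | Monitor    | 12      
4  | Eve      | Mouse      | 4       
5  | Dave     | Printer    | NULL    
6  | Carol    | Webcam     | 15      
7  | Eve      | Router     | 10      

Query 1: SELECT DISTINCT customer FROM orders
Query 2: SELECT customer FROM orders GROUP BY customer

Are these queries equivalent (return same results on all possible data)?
Yes, equivalent

Both queries return: [('Carol',), ('Dave',), ('Eve',)]

Reason: Both get unique customers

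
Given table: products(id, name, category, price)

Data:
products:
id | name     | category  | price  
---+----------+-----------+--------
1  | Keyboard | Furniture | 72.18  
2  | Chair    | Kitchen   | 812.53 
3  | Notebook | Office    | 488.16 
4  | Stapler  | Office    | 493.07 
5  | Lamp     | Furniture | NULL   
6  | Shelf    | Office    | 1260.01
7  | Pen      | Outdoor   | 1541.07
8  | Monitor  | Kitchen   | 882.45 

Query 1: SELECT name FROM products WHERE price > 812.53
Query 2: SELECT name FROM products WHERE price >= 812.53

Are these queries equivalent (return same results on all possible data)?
No, not equivalent

Query 1 returns: [('Shelf',), ('Pen',), ('Monitor',)]
Query 2 returns: [('Chair',), ('Shelf',), ('Pen',), ('Monitor',)]

Reason: > vs >= gives different results when price = 812.53 exists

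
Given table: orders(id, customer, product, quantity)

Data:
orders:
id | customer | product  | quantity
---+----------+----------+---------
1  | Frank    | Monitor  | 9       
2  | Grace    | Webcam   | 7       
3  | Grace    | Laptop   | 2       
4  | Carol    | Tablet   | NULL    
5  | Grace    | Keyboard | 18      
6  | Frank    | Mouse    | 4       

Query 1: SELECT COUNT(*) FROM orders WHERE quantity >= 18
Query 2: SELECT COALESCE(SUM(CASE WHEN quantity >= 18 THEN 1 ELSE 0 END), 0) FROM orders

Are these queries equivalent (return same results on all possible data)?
Yes, equivalent

Both queries return: [(1,)]

Reason: COUNT with WHERE vs conditional SUM (COALESCE handles empty-table NULL)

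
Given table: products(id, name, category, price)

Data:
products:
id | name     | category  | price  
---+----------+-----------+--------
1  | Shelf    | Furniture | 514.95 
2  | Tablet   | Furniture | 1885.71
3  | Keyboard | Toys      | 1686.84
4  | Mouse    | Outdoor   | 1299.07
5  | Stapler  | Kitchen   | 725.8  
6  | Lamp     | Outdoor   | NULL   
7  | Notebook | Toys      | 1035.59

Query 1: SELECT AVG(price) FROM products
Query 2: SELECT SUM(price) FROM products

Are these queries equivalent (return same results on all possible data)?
No, not equivalent

Query 1 returns: [(1191.3266666666666,)]
Query 2 returns: [(7147.96,)]

Reason: AVG vs SUM give different aggregate values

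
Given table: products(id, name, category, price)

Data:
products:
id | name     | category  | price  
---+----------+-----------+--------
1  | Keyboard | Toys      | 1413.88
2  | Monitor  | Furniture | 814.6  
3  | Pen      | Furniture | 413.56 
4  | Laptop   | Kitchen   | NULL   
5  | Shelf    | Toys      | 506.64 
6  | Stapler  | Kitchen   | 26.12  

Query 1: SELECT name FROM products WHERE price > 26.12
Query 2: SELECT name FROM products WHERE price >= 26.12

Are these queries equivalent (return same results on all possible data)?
No, not equivalent

Query 1 returns: [('Keyboard',), ('Monitor',), ('Pen',), ('Shelf',)]
Query 2 returns: [('Keyboard',), ('Monitor',), ('Pen',), ('Shelf',), ('Stapler',)]

Reason: > vs >= gives different results when price = 26.12 exists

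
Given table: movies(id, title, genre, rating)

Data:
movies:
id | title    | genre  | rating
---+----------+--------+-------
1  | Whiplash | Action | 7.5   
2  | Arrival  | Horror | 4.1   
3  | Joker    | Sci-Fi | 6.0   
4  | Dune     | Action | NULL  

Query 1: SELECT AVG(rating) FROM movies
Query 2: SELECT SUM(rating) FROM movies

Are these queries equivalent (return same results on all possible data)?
No, not equivalent

Query 1 returns: [(5.866666666666667,)]
Query 2 returns: [(17.6,)]

Reason: AVG vs SUM give different aggregate values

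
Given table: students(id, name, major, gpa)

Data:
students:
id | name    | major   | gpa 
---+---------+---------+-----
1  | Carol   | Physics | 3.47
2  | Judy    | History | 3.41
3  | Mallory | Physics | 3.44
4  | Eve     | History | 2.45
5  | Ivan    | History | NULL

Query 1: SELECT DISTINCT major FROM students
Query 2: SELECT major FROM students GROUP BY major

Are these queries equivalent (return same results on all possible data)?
Yes, equivalent

Both queries return: [('History',), ('Physics',)]

Reason: Both get unique majors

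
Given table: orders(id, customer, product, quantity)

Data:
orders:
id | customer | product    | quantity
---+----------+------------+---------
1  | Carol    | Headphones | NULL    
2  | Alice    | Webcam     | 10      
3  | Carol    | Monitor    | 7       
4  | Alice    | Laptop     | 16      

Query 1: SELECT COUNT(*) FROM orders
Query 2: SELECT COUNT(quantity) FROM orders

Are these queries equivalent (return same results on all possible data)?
No, not equivalent

Query 1 returns: [(4,)]
Query 2 returns: [(3,)]

Reason: COUNT(*) includes NULLs, COUNT(column) excludes them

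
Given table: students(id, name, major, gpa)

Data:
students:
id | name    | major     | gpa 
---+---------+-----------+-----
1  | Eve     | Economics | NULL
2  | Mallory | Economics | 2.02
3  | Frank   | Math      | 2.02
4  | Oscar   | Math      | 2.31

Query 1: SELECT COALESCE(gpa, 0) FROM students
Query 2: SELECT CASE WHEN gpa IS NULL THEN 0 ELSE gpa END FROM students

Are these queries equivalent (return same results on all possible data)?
Yes, equivalent

Both queries return: [(0,), (2.02,), (2.02,), (2.31,)]

Reason: COALESCE vs CASE for NULL handling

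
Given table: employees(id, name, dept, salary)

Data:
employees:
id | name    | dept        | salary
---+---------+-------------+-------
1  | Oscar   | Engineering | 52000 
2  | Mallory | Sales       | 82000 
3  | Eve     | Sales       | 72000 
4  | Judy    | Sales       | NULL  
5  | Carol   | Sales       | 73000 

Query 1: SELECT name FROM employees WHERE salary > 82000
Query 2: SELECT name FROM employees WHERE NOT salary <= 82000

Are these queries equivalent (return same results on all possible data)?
Yes, equivalent

Both queries return: []

Reason: Both filter salary > 82000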